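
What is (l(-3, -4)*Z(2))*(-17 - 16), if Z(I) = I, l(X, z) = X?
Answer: 198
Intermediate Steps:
(l(-3, -4)*Z(2))*(-17 - 16) = (-3*2)*(-17 - 16) = -6*(-33) = 198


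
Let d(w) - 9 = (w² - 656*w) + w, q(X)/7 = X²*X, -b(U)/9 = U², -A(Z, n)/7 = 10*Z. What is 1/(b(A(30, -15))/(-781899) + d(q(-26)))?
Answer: 260633/3966172002952569 ≈ 6.5714e-11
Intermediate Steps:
A(Z, n) = -70*Z
b(U) = -9*U²
q(X) = 7*X³ (q(X) = 7*(X²*X) = 7*X³)
d(w) = 9 + w² - 655*w (d(w) = 9 + ((w² - 656*w) + w) = 9 + (w² - 655*w) = 9 + w² - 655*w)
1/(b(A(30, -15))/(-781899) + d(q(-26))) = 1/(-9*(-70*30)²/(-781899) + (9 + (7*(-26)³)² - 4585*(-26)³)) = 1/(-9*(-2100)²*(-1/781899) + (9 + (7*(-17576))² - 4585*(-17576))) = 1/(-9*4410000*(-1/781899) + (9 + (-123032)² - 655*(-123032))) = 1/(-39690000*(-1/781899) + (9 + 15136873024 + 80585960)) = 1/(13230000/260633 + 15217458993) = 1/(3966172002952569/260633) = 260633/3966172002952569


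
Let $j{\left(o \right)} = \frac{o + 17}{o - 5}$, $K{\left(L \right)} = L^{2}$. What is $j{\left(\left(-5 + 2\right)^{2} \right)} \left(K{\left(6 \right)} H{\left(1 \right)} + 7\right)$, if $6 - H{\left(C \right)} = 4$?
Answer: $\frac{1027}{2} \approx 513.5$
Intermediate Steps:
$H{\left(C \right)} = 2$ ($H{\left(C \right)} = 6 - 4 = 2$)
$j{\left(o \right)} = \frac{17 + o}{-5 + o}$
$j{\left(\left(-5 + 2\right)^{2} \right)} \left(K{\left(6 \right)} H{\left(1 \right)} + 7\right) = \frac{17 + \left(-5 + 2\right)^{2}}{-5 + \left(-5 + 2\right)^{2}} \left(6^{2} \cdot 2 + 7\right) = \frac{17 + \left(-3\right)^{2}}{-5 + \left(-3\right)^{2}} \left(36 \cdot 2 + 7\right) = \frac{17 + 9}{-5 + 9} \left(72 + 7\right) = \frac{1}{4} \cdot 26 \cdot 79 = \frac{13}{2} \cdot 79 = \frac{1027}{2}$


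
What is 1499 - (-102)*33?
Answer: 4865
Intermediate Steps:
1499 - (-102)*33 = 1499 - 1*(-3366) = 1499 + 3366 = 4865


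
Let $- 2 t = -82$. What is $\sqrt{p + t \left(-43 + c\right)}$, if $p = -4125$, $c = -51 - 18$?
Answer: $i \sqrt{8717} \approx 93.365 i$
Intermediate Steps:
$t = 41$ ($t = \left(- \frac{1}{2}\right) \left(-82\right) = 41$)
$c = -69$ ($c = -51 - 18 = -69$)
$\sqrt{p + t \left(-43 + c\right)} = \sqrt{-4125 + 41 \left(-43 - 69\right)} = \sqrt{-4125 + 41 \left(-112\right)} = \sqrt{-4125 - 4592} = \sqrt{-8717} = i \sqrt{8717}$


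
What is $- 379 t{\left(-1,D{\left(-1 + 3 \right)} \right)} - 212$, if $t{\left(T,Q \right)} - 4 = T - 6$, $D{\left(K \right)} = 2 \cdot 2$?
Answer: $925$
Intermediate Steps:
$D{\left(K \right)} = 4$
$t{\left(T,Q \right)} = -2 + T$ ($t{\left(T,Q \right)} = 4 + \left(T - 6\right) = 4 + \left(-6 + T\right) = -2 + T$)
$- 379 t{\left(-1,D{\left(-1 + 3 \right)} \right)} - 212 = - 379 \left(-2 - 1\right) - 212 = \left(-379\right) \left(-3\right) - 212 = 1137 - 212 = 925$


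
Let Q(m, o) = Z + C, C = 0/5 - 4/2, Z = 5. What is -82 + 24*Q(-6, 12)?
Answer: -10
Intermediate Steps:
C = -2 (C = 0*(⅕) - 4*½ = 0 - 2 = -2)
Q(m, o) = 3 (Q(m, o) = 5 - 2 = 3)
-82 + 24*Q(-6, 12) = -82 + 24*3 = -82 + 72 = -10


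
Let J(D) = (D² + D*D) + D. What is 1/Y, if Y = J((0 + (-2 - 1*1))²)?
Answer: 1/171 ≈ 0.0058480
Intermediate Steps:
J(D) = D + 2*D² (J(D) = (D² + D²) + D = 2*D² + D = D + 2*D²)
Y = 171 (Y = (0 + (-2 - 1*1))²*(1 + 2*(0 + (-2 - 1*1))²) = (0 + (-2 - 1))²*(1 + 2*(0 + (-2 - 1))²) = (0 - 3)²*(1 + 2*(0 - 3)²) = (-3)²*(1 + 2*(-3)²) = 9*(1 + 2*9) = 9*(1 + 18) = 9*19 = 171)
1/Y = 1/171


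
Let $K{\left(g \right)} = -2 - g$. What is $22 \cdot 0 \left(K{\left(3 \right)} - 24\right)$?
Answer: $0$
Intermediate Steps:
$22 \cdot 0 \left(K{\left(3 \right)} - 24\right) = 22 \cdot 0 \left(\left(-2 - 3\right) - 24\right) = 0 \left(\left(-2 - 3\right) - 24\right) = 0 \left(-5 - 24\right) = 0 \left(-29\right) = 0$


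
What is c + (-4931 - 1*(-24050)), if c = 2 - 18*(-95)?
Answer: 20831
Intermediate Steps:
c = 1712 (c = 2 + 1710 = 1712)
c + (-4931 - 1*(-24050)) = 1712 + (-4931 - 1*(-24050)) = 1712 + (-4931 + 24050) = 1712 + 19119 = 20831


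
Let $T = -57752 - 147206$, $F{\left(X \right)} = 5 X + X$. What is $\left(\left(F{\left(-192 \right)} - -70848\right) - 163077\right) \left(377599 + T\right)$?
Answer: $-16121389221$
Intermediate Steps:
$F{\left(X \right)} = 6 X$
$T = -204958$
$\left(\left(F{\left(-192 \right)} - -70848\right) - 163077\right) \left(377599 + T\right) = \left(\left(6 \left(-192\right) - -70848\right) - 163077\right) \left(377599 - 204958\right) = \left(\left(-1152 + 70848\right) - 163077\right) 172641 = \left(69696 - 163077\right) 172641 = \left(-93381\right) 172641 = -16121389221$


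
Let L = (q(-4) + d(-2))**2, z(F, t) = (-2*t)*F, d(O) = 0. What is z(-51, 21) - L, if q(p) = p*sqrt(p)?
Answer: 2206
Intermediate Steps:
q(p) = p**(3/2)
z(F, t) = -2*F*t
L = -64 (L = ((-4)**(3/2) + 0)**2 = (-8*I + 0)**2 = (-8*I)**2 = -64)
z(-51, 21) - L = -2*(-51)*21 - 1*(-64) = 2142 + 64 = 2206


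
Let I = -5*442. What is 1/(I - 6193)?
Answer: -1/8403 ≈ -0.00011901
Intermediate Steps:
I = -2210
1/(I - 6193) = 1/(-2210 - 6193) = 1/(-8403) = -1/8403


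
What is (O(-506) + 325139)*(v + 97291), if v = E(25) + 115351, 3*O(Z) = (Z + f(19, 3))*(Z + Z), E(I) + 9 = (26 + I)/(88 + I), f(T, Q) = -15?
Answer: 36105499611020/339 ≈ 1.0651e+11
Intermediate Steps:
E(I) = -9 + (26 + I)/(88 + I)
O(Z) = 2*Z*(-15 + Z)/3 (O(Z) = ((Z - 15)*(Z + Z))/3 = ((-15 + Z)*(2*Z))/3 = (2*Z*(-15 + Z))/3 = 2*Z*(-15 + Z)/3)
v = 13033697/113 (v = 2*(-383 - 4*25)/(88 + 25) + 115351 = 2*(-383 - 100)/113 + 115351 = 2*(1/113)*(-483) + 115351 = -966/113 + 115351 = 13033697/113 ≈ 1.1534e+5)
(O(-506) + 325139)*(v + 97291) = ((⅔)*(-506)*(-15 - 506) + 325139)*(13033697/113 + 97291) = ((⅔)*(-506)*(-521) + 325139)*(24027580/113) = (527252/3 + 325139)*(24027580/113) = (1502669/3)*(24027580/113) = 36105499611020/339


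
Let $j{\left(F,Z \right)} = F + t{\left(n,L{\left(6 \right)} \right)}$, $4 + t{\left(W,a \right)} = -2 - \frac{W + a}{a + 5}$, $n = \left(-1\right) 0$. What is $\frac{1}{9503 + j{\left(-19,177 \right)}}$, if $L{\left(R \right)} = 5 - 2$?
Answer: $\frac{8}{75821} \approx 0.00010551$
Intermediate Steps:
$L{\left(R \right)} = 3$ ($L{\left(R \right)} = 5 - 2 = 3$)
$n = 0$
$t{\left(W,a \right)} = -6 - \frac{W + a}{5 + a}$ ($t{\left(W,a \right)} = -4 - \left(2 + \frac{W + a}{a + 5}\right) = -4 - \left(2 + \frac{W + a}{5 + a}\right) = -6 - \frac{W + a}{5 + a}$)
$j{\left(F,Z \right)} = - \frac{51}{8} + F$ ($j{\left(F,Z \right)} = F + \frac{-30 - 0 - 21}{5 + 3} = F + \frac{-30 + 0 - 21}{8} = F + \frac{1}{8} \left(-51\right) = F - \frac{51}{8} = - \frac{51}{8} + F$)
$\frac{1}{9503 + j{\left(-19,177 \right)}} = \frac{1}{9503 - \frac{203}{8}} = \frac{1}{\frac{75821}{8}} = \frac{8}{75821}$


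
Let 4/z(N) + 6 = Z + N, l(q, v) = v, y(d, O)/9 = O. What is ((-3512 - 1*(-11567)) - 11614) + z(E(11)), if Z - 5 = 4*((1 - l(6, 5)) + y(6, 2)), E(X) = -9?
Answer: -81855/23 ≈ -3558.9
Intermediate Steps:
y(d, O) = 9*O
Z = 61 (Z = 5 + 4*((1 - 1*5) + 9*2) = 5 + 4*((1 - 5) + 18) = 5 + 4*(-4 + 18) = 5 + 4*14 = 5 + 56 = 61)
z(N) = 4/(55 + N) (z(N) = 4/(-6 + (61 + N)) = 4/(55 + N))
((-3512 - 1*(-11567)) - 11614) + z(E(11)) = ((-3512 - 1*(-11567)) - 11614) + 4/(55 - 9) = ((-3512 + 11567) - 11614) + 4/46 = (8055 - 11614) + 4*(1/46) = -3559 + 2/23 = -81855/23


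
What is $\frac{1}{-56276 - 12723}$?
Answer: $- \frac{1}{68999} \approx -1.4493 \cdot 10^{-5}$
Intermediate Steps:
$\frac{1}{-56276 - 12723} = \frac{1}{-68999} = - \frac{1}{68999}$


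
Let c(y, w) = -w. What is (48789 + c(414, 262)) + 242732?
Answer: 291259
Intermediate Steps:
(48789 + c(414, 262)) + 242732 = (48789 - 1*262) + 242732 = (48789 - 262) + 242732 = 48527 + 242732 = 291259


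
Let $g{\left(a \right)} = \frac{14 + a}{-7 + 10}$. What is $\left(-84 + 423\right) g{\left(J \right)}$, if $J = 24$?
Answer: $4294$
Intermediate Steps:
$g{\left(a \right)} = \frac{14}{3} + \frac{a}{3}$ ($g{\left(a \right)} = \frac{14 + a}{3} = \left(14 + a\right) \frac{1}{3} = \frac{14}{3} + \frac{a}{3}$)
$\left(-84 + 423\right) g{\left(J \right)} = \left(-84 + 423\right) \left(\frac{14}{3} + \frac{1}{3} \cdot 24\right) = 339 \left(\frac{14}{3} + 8\right) = 339 \cdot \frac{38}{3} = 4294$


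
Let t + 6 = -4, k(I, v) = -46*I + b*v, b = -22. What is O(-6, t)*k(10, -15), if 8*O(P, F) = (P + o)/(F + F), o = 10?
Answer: 13/4 ≈ 3.2500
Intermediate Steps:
k(I, v) = -46*I - 22*v
t = -10 (t = -6 - 4 = -10)
O(P, F) = (10 + P)/(16*F) (O(P, F) = ((P + 10)/(F + F))/8 = ((10 + P)/((2*F)))/8 = ((10 + P)*(1/(2*F)))/8 = ((10 + P)/(2*F))/8 = (10 + P)/(16*F))
O(-6, t)*k(10, -15) = ((1/16)*(10 - 6)/(-10))*(-46*10 - 22*(-15)) = ((1/16)*(-⅒)*4)*(-460 + 330) = -1/40*(-130) = 13/4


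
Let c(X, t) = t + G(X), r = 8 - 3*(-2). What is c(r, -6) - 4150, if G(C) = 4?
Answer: -4152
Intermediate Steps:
r = 14 (r = 8 + 6 = 14)
c(X, t) = 4 + t (c(X, t) = t + 4 = 4 + t)
c(r, -6) - 4150 = (4 - 6) - 4150 = -2 - 4150 = -4152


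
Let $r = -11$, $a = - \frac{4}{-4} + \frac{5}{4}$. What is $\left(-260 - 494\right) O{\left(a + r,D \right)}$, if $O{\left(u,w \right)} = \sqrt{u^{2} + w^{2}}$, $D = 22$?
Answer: $- \frac{377 \sqrt{8969}}{2} \approx -17852.0$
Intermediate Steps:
$a = \frac{9}{4}$ ($a = \left(-4\right) \left(- \frac{1}{4}\right) + 5 \cdot \frac{1}{4} = 1 + \frac{5}{4} = \frac{9}{4} \approx 2.25$)
$\left(-260 - 494\right) O{\left(a + r,D \right)} = \left(-260 - 494\right) \sqrt{\left(\frac{9}{4} - 11\right)^{2} + 22^{2}} = - 754 \sqrt{\left(- \frac{35}{4}\right)^{2} + 484} = - 754 \sqrt{\frac{1225}{16} + 484} = - 754 \sqrt{\frac{8969}{16}} = - 754 \frac{\sqrt{8969}}{4} = - \frac{377 \sqrt{8969}}{2}$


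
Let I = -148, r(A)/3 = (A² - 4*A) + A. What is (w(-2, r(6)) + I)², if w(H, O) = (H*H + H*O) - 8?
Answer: 67600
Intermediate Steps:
r(A) = -9*A + 3*A² (r(A) = 3*((A² - 4*A) + A) = 3*(A² - 3*A) = -9*A + 3*A²)
w(H, O) = -8 + H² + H*O (w(H, O) = (H² + H*O) - 8 = -8 + H² + H*O)
(w(-2, r(6)) + I)² = ((-8 + (-2)² - 6*6*(-3 + 6)) - 148)² = ((-8 + 4 - 6*6*3) - 148)² = ((-8 + 4 - 2*54) - 148)² = ((-8 + 4 - 108) - 148)² = (-112 - 148)² = (-260)² = 67600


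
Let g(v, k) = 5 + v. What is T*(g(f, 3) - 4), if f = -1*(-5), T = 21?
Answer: 126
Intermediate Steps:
f = 5
T*(g(f, 3) - 4) = 21*((5 + 5) - 4) = 21*(10 - 4) = 21*6 = 126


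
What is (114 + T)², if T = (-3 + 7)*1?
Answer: 13924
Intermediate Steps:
T = 4 (T = 4*1 = 4)
(114 + T)² = (114 + 4)² = 118² = 13924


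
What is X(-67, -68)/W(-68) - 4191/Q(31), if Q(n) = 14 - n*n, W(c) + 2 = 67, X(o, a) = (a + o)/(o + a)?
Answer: 273362/61555 ≈ 4.4409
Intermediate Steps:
X(o, a) = 1 (X(o, a) = (a + o)/(a + o) = 1)
W(c) = 65 (W(c) = -2 + 67 = 65)
Q(n) = 14 - n**2
X(-67, -68)/W(-68) - 4191/Q(31) = 1/65 - 4191/(14 - 1*31**2) = 1*(1/65) - 4191/(14 - 1*961) = 1/65 - 4191/(14 - 961) = 1/65 - 4191/(-947) = 1/65 - 4191*(-1/947) = 1/65 + 4191/947 = 273362/61555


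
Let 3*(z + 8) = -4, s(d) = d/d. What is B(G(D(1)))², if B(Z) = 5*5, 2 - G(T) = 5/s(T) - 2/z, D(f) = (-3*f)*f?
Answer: 625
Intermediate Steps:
s(d) = 1
z = -28/3 (z = -8 + (⅓)*(-4) = -8 - 4/3 = -28/3 ≈ -9.3333)
D(f) = -3*f²
G(T) = -45/14 (G(T) = 2 - (5/1 - 2/(-28/3)) = 2 - (5*1 - 2*(-3/28)) = 2 - (5 + 3/14) = 2 - 1*73/14 = 2 - 73/14 = -45/14)
B(Z) = 25
B(G(D(1)))² = 25² = 625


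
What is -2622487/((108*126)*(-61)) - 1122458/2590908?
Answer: 69796233713/25603352856 ≈ 2.7261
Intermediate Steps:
-2622487/((108*126)*(-61)) - 1122458/2590908 = -2622487/(13608*(-61)) - 1122458*1/2590908 = -2622487/(-830088) - 561229/1295454 = -2622487*(-1/830088) - 561229/1295454 = 374641/118584 - 561229/1295454 = 69796233713/25603352856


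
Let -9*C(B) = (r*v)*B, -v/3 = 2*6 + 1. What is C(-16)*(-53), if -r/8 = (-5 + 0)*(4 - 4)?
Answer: 0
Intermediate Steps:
v = -39 (v = -3*(2*6 + 1) = -3*(12 + 1) = -3*13 = -39)
r = 0 (r = -8*(-5 + 0)*(4 - 4) = -(-40)*0 = -8*0 = 0)
C(B) = 0 (C(B) = -0*(-39)*B/9 = -0*B = -⅑*0 = 0)
C(-16)*(-53) = 0*(-53) = 0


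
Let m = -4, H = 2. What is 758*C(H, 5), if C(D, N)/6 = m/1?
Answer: -18192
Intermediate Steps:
C(D, N) = -24 (C(D, N) = 6*(-4/1) = 6*(-4*1) = 6*(-4) = -24)
758*C(H, 5) = 758*(-24) = -18192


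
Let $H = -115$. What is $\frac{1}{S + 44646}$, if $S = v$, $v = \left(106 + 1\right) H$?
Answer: $\frac{1}{32341} \approx 3.092 \cdot 10^{-5}$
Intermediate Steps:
$v = -12305$ ($v = \left(106 + 1\right) \left(-115\right) = 107 \left(-115\right) = -12305$)
$S = -12305$
$\frac{1}{S + 44646} = \frac{1}{-12305 + 44646} = \frac{1}{32341}$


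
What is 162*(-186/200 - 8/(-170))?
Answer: -121581/850 ≈ -143.04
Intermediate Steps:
162*(-186/200 - 8/(-170)) = 162*(-186*1/200 - 8*(-1/170)) = 162*(-93/100 + 4/85) = 162*(-1501/1700) = -121581/850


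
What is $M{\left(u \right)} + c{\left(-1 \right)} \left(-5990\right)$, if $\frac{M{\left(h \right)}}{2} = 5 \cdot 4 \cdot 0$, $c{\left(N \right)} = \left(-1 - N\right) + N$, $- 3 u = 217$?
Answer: $5990$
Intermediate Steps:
$u = - \frac{217}{3}$ ($u = \left(- \frac{1}{3}\right) 217 = - \frac{217}{3} \approx -72.333$)
$c{\left(N \right)} = -1$
$M{\left(h \right)} = 0$ ($M{\left(h \right)} = 2 \cdot 5 \cdot 4 \cdot 0 = 2 \cdot 20 \cdot 0 = 2 \cdot 0 = 0$)
$M{\left(u \right)} + c{\left(-1 \right)} \left(-5990\right) = 0 - -5990 = 0 + 5990 = 5990$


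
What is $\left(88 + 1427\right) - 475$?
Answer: $1040$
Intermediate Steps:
$\left(88 + 1427\right) - 475 = 1515 - 475 = 1040$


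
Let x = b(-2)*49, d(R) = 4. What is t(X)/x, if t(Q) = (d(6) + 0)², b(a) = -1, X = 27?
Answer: -16/49 ≈ -0.32653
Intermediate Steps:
t(Q) = 16 (t(Q) = (4 + 0)² = 4² = 16)
x = -49 (x = -1*49 = -49)
t(X)/x = 16/(-49) = 16*(-1/49) = -16/49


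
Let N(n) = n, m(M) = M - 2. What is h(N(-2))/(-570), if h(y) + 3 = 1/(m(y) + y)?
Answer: 1/180 ≈ 0.0055556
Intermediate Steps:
m(M) = -2 + M
h(y) = -3 + 1/(-2 + 2*y) (h(y) = -3 + 1/((-2 + y) + y) = -3 + 1/(-2 + 2*y))
h(N(-2))/(-570) = ((7 - 6*(-2))/(2*(-1 - 2)))/(-570) = ((1/2)*(7 + 12)/(-3))*(-1/570) = ((1/2)*(-1/3)*19)*(-1/570) = -19/6*(-1/570) = 1/180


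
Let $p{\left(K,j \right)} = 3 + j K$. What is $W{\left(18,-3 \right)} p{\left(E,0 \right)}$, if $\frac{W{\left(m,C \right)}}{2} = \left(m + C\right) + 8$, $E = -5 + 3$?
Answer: $138$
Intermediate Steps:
$E = -2$
$p{\left(K,j \right)} = 3 + K j$
$W{\left(m,C \right)} = 16 + 2 C + 2 m$ ($W{\left(m,C \right)} = 2 \left(\left(m + C\right) + 8\right) = 2 \left(\left(C + m\right) + 8\right) = 2 \left(8 + C + m\right) = 16 + 2 C + 2 m$)
$W{\left(18,-3 \right)} p{\left(E,0 \right)} = \left(16 + 2 \left(-3\right) + 2 \cdot 18\right) \left(3 - 0\right) = \left(16 - 6 + 36\right) \left(3 + 0\right) = 46 \cdot 3 = 138$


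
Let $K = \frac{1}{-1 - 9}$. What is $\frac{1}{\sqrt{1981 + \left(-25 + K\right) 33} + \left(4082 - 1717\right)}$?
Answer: $\frac{23650}{55920723} - \frac{\sqrt{115270}}{55920723} \approx 0.00041685$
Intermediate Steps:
$K = - \frac{1}{10}$ ($K = \frac{1}{-1 - 9} = \frac{1}{-10} = - \frac{1}{10} \approx -0.1$)
$\frac{1}{\sqrt{1981 + \left(-25 + K\right) 33} + \left(4082 - 1717\right)} = \frac{1}{\sqrt{1981 + \left(-25 - \frac{1}{10}\right) 33} + \left(4082 - 1717\right)} = \frac{1}{\sqrt{1981 - \frac{8283}{10}} + \left(4082 - 1717\right)} = \frac{1}{\sqrt{1981 - \frac{8283}{10}} + 2365} = \frac{1}{\sqrt{\frac{11527}{10}} + 2365} = \frac{1}{\frac{\sqrt{115270}}{10} + 2365} = \frac{1}{2365 + \frac{\sqrt{115270}}{10}}$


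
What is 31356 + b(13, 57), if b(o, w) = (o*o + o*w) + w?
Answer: 32323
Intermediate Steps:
b(o, w) = w + o² + o*w (b(o, w) = (o² + o*w) + w = w + o² + o*w)
31356 + b(13, 57) = 31356 + (57 + 13² + 13*57) = 31356 + (57 + 169 + 741) = 31356 + 967 = 32323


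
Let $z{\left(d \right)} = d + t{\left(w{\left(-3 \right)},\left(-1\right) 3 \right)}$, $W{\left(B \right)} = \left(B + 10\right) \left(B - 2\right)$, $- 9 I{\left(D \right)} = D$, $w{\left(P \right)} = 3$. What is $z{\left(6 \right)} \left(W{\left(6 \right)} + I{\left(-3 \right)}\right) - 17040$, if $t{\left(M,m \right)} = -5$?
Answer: $- \frac{50927}{3} \approx -16976.0$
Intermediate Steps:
$I{\left(D \right)} = - \frac{D}{9}$
$W{\left(B \right)} = \left(-2 + B\right) \left(10 + B\right)$ ($W{\left(B \right)} = \left(10 + B\right) \left(-2 + B\right) = \left(-2 + B\right) \left(10 + B\right)$)
$z{\left(d \right)} = -5 + d$ ($z{\left(d \right)} = d - 5 = -5 + d$)
$z{\left(6 \right)} \left(W{\left(6 \right)} + I{\left(-3 \right)}\right) - 17040 = \left(-5 + 6\right) \left(\left(-20 + 6^{2} + 8 \cdot 6\right) - - \frac{1}{3}\right) - 17040 = 1 \left(\left(-20 + 36 + 48\right) + \frac{1}{3}\right) - 17040 = 1 \left(64 + \frac{1}{3}\right) - 17040 = 1 \cdot \frac{193}{3} - 17040 = \frac{193}{3} - 17040 = - \frac{50927}{3}$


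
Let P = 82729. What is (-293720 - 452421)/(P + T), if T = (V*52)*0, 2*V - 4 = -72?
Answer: -746141/82729 ≈ -9.0191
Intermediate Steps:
V = -34 (V = 2 + (1/2)*(-72) = 2 - 36 = -34)
T = 0 (T = -34*52*0 = -1768*0 = 0)
(-293720 - 452421)/(P + T) = (-293720 - 452421)/(82729 + 0) = -746141/82729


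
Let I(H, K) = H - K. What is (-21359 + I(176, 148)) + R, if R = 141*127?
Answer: -3424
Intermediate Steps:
R = 17907
(-21359 + I(176, 148)) + R = (-21359 + (176 - 1*148)) + 17907 = (-21359 + (176 - 148)) + 17907 = (-21359 + 28) + 17907 = -21331 + 17907 = -3424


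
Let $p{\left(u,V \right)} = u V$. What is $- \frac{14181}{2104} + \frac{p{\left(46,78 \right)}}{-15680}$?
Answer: $- \frac{7184601}{1030960} \approx -6.9688$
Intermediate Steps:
$p{\left(u,V \right)} = V u$
$- \frac{14181}{2104} + \frac{p{\left(46,78 \right)}}{-15680} = - \frac{14181}{2104} + \frac{78 \cdot 46}{-15680} = \left(-14181\right) \frac{1}{2104} + 3588 \left(- \frac{1}{15680}\right) = - \frac{14181}{2104} - \frac{897}{3920} = - \frac{7184601}{1030960}$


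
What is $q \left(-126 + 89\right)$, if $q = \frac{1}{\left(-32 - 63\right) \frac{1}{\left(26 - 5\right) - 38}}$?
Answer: $- \frac{629}{95} \approx -6.6211$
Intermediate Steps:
$q = \frac{17}{95}$ ($q = \frac{1}{\left(-95\right) \frac{1}{21 - 38}} = \frac{1}{\left(-95\right) \frac{1}{-17}} = \frac{1}{\left(-95\right) \left(- \frac{1}{17}\right)} = \frac{1}{\frac{95}{17}} = \frac{17}{95} \approx 0.17895$)
$q \left(-126 + 89\right) = \frac{17 \left(-126 + 89\right)}{95} = \frac{17}{95} \left(-37\right) = - \frac{629}{95}$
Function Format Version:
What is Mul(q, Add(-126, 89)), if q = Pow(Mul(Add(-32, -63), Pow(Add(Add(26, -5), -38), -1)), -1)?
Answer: Rational(-629, 95) ≈ -6.6211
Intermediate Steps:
q = Rational(17, 95) (q = Pow(Mul(-95, Pow(Add(21, -38), -1)), -1) = Pow(Mul(-95, Pow(-17, -1)), -1) = Pow(Mul(-95, Rational(-1, 17)), -1) = Pow(Rational(95, 17), -1) = Rational(17, 95) ≈ 0.17895)
Mul(q, Add(-126, 89)) = Mul(Rational(17, 95), Add(-126, 89)) = Mul(Rational(17, 95), -37) = Rational(-629, 95)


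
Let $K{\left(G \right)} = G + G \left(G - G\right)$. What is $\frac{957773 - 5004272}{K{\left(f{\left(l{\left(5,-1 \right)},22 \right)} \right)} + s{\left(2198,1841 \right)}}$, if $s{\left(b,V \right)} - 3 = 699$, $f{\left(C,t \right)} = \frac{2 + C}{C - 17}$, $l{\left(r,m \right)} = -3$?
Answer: $- \frac{80929980}{14041} \approx -5763.8$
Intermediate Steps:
$f{\left(C,t \right)} = \frac{2 + C}{-17 + C}$
$s{\left(b,V \right)} = 702$ ($s{\left(b,V \right)} = 3 + 699 = 702$)
$K{\left(G \right)} = G$ ($K{\left(G \right)} = G + G 0 = G + 0 = G$)
$\frac{957773 - 5004272}{K{\left(f{\left(l{\left(5,-1 \right)},22 \right)} \right)} + s{\left(2198,1841 \right)}} = \frac{957773 - 5004272}{\frac{2 - 3}{-17 - 3} + 702} = - \frac{4046499}{\frac{1}{-20} \left(-1\right) + 702} = - \frac{4046499}{\left(- \frac{1}{20}\right) \left(-1\right) + 702} = - \frac{4046499}{\frac{1}{20} + 702} = - \frac{4046499}{\frac{14041}{20}} = \left(-4046499\right) \frac{20}{14041} = - \frac{80929980}{14041}$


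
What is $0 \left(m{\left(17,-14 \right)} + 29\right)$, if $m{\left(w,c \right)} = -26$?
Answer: $0$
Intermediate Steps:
$0 \left(m{\left(17,-14 \right)} + 29\right) = 0 \left(-26 + 29\right) = 0 \cdot 3 = 0$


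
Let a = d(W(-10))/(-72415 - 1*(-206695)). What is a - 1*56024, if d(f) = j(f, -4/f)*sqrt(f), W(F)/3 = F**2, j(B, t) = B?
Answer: -56024 + 25*sqrt(3)/1119 ≈ -56024.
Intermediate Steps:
W(F) = 3*F**2
d(f) = f**(3/2) (d(f) = f*sqrt(f) = f**(3/2))
a = 25*sqrt(3)/1119 (a = (3*(-10)**2)**(3/2)/(-72415 - 1*(-206695)) = (3*100)**(3/2)/(-72415 + 206695) = 300**(3/2)/134280 = (3000*sqrt(3))*(1/134280) = 25*sqrt(3)/1119 ≈ 0.038696)
a - 1*56024 = 25*sqrt(3)/1119 - 1*56024 = 25*sqrt(3)/1119 - 56024 = -56024 + 25*sqrt(3)/1119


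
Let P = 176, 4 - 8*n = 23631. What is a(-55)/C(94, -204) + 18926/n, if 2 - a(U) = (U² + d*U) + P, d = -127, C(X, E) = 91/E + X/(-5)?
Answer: 3618767536/6922711 ≈ 522.74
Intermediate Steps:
n = -23627/8 (n = ½ - ⅛*23631 = ½ - 23631/8 = -23627/8 ≈ -2953.4)
C(X, E) = 91/E - X/5 (C(X, E) = 91/E + X*(-⅕) = 91/E - X/5)
a(U) = -174 - U² + 127*U (a(U) = 2 - ((U² - 127*U) + 176) = 2 - (176 + U² - 127*U) = 2 + (-176 - U² + 127*U) = -174 - U² + 127*U)
a(-55)/C(94, -204) + 18926/n = (-174 - 1*(-55)² + 127*(-55))/(91/(-204) - ⅕*94) + 18926/(-23627/8) = (-174 - 1*3025 - 6985)/(91*(-1/204) - 94/5) + 18926*(-8/23627) = (-174 - 3025 - 6985)/(-91/204 - 94/5) - 151408/23627 = -10184/(-19631/1020) - 151408/23627 = -10184*(-1020/19631) - 151408/23627 = 155040/293 - 151408/23627 = 3618767536/6922711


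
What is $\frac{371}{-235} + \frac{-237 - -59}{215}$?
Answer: $- \frac{24319}{10105} \approx -2.4066$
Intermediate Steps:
$\frac{371}{-235} + \frac{-237 - -59}{215} = 371 \left(- \frac{1}{235}\right) + \left(-237 + 59\right) \frac{1}{215} = - \frac{371}{235} - \frac{178}{215} = - \frac{24319}{10105}$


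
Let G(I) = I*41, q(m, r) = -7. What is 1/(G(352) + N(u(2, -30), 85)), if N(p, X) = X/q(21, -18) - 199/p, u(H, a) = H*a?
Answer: 420/6057733 ≈ 6.9333e-5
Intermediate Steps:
N(p, X) = -199/p - X/7 (N(p, X) = X/(-7) - 199/p = X*(-⅐) - 199/p = -X/7 - 199/p = -199/p - X/7)
G(I) = 41*I
1/(G(352) + N(u(2, -30), 85)) = 1/(41*352 + (-199/(2*(-30)) - ⅐*85)) = 1/(14432 + (-199/(-60) - 85/7)) = 1/(14432 + (-199*(-1/60) - 85/7)) = 1/(14432 + (199/60 - 85/7)) = 1/(14432 - 3707/420) = 1/(6057733/420) = 420/6057733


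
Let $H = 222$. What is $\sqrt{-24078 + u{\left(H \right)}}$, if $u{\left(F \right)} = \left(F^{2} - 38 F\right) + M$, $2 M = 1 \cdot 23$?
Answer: $\frac{\sqrt{67126}}{2} \approx 129.54$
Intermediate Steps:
$M = \frac{23}{2}$ ($M = \frac{1 \cdot 23}{2} = \frac{1}{2} \cdot 23 = \frac{23}{2} \approx 11.5$)
$u{\left(F \right)} = \frac{23}{2} + F^{2} - 38 F$ ($u{\left(F \right)} = \left(F^{2} - 38 F\right) + \frac{23}{2} = \frac{23}{2} + F^{2} - 38 F$)
$\sqrt{-24078 + u{\left(H \right)}} = \sqrt{-24078 + \left(\frac{23}{2} + 222^{2} - 8436\right)} = \sqrt{-24078 + \left(\frac{23}{2} + 49284 - 8436\right)} = \sqrt{-24078 + \frac{81719}{2}} = \sqrt{\frac{33563}{2}} = \frac{\sqrt{67126}}{2}$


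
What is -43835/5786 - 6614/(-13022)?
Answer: -24206853/3424786 ≈ -7.0681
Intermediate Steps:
-43835/5786 - 6614/(-13022) = -43835*1/5786 - 6614*(-1/13022) = -3985/526 + 3307/6511 = -24206853/3424786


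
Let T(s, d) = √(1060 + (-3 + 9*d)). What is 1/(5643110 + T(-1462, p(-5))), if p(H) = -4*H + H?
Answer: 2821555/15922345235454 - √298/15922345235454 ≈ 1.7721e-7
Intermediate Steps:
p(H) = -3*H
T(s, d) = √(1057 + 9*d)
1/(5643110 + T(-1462, p(-5))) = 1/(5643110 + √(1057 + 9*(-3*(-5)))) = 1/(5643110 + √(1057 + 9*15)) = 1/(5643110 + √(1057 + 135)) = 1/(5643110 + √1192) = 1/(5643110 + 2*√298)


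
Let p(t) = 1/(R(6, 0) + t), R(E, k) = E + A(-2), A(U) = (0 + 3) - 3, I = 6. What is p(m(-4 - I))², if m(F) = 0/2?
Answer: 1/36 ≈ 0.027778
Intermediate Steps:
A(U) = 0 (A(U) = 3 - 3 = 0)
R(E, k) = E (R(E, k) = E + 0 = E)
m(F) = 0 (m(F) = 0*(½) = 0)
p(t) = 1/(6 + t)
p(m(-4 - I))² = (1/(6 + 0))² = (1/6)² = (⅙)² = 1/36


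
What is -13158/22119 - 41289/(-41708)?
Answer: 121492509/307513084 ≈ 0.39508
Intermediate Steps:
-13158/22119 - 41289/(-41708) = -13158*1/22119 - 41289*(-1/41708) = -4386/7373 + 41289/41708 = 121492509/307513084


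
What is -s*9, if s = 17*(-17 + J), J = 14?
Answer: 459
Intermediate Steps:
s = -51 (s = 17*(-17 + 14) = 17*(-3) = -51)
-s*9 = -1*(-51)*9 = 51*9 = 459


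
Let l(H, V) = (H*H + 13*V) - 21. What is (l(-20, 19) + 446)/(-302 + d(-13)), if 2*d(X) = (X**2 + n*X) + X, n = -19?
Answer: -32/3 ≈ -10.667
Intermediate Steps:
l(H, V) = -21 + H**2 + 13*V (l(H, V) = (H**2 + 13*V) - 21 = -21 + H**2 + 13*V)
d(X) = X**2/2 - 9*X (d(X) = ((X**2 - 19*X) + X)/2 = (X**2 - 18*X)/2 = X**2/2 - 9*X)
(l(-20, 19) + 446)/(-302 + d(-13)) = ((-21 + (-20)**2 + 13*19) + 446)/(-302 + (1/2)*(-13)*(-18 - 13)) = ((-21 + 400 + 247) + 446)/(-302 + (1/2)*(-13)*(-31)) = (626 + 446)/(-302 + 403/2) = 1072/(-201/2) = 1072*(-2/201) = -32/3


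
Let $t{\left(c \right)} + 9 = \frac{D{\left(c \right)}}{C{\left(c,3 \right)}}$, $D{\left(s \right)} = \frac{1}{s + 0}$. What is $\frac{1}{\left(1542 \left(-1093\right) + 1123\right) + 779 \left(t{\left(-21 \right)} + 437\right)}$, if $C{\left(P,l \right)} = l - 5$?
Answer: $- \frac{42}{56735803} \approx -7.4027 \cdot 10^{-7}$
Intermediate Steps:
$C{\left(P,l \right)} = -5 + l$
$D{\left(s \right)} = \frac{1}{s}$
$t{\left(c \right)} = -9 - \frac{1}{2 c}$ ($t{\left(c \right)} = -9 + \frac{1}{c \left(-5 + 3\right)} = -9 + \frac{1}{c \left(-2\right)} = -9 + \frac{1}{c} \left(- \frac{1}{2}\right) = -9 - \frac{1}{2 c}$)
$\frac{1}{\left(1542 \left(-1093\right) + 1123\right) + 779 \left(t{\left(-21 \right)} + 437\right)} = \frac{1}{\left(1542 \left(-1093\right) + 1123\right) + 779 \left(\left(-9 - \frac{1}{2 \left(-21\right)}\right) + 437\right)} = \frac{1}{\left(-1685406 + 1123\right) + 779 \left(\left(-9 - - \frac{1}{42}\right) + 437\right)} = \frac{1}{-1684283 + 779 \left(\left(-9 + \frac{1}{42}\right) + 437\right)} = \frac{1}{-1684283 + 779 \left(- \frac{377}{42} + 437\right)} = \frac{1}{-1684283 + 779 \cdot \frac{17977}{42}} = \frac{1}{-1684283 + \frac{14004083}{42}} = \frac{1}{- \frac{56735803}{42}} = - \frac{42}{56735803}$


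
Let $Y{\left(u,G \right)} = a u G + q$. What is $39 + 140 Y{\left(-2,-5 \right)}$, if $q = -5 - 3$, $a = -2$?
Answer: $-3881$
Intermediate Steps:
$q = -8$ ($q = -5 - 3 = -8$)
$Y{\left(u,G \right)} = -8 - 2 G u$ ($Y{\left(u,G \right)} = - 2 u G - 8 = - 2 G u - 8 = -8 - 2 G u$)
$39 + 140 Y{\left(-2,-5 \right)} = 39 + 140 \left(-8 - \left(-10\right) \left(-2\right)\right) = 39 + 140 \left(-8 - 20\right) = 39 + 140 \left(-28\right) = 39 - 3920 = -3881$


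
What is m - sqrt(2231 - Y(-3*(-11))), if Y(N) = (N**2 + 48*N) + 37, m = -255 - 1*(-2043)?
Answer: 1788 - I*sqrt(479) ≈ 1788.0 - 21.886*I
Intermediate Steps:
m = 1788 (m = -255 + 2043 = 1788)
Y(N) = 37 + N**2 + 48*N
m - sqrt(2231 - Y(-3*(-11))) = 1788 - sqrt(2231 - (37 + (-3*(-11))**2 + 48*(-3*(-11)))) = 1788 - sqrt(2231 - (37 + (-1*(-33))**2 + 48*(-1*(-33)))) = 1788 - sqrt(2231 - (37 + 33**2 + 48*33)) = 1788 - sqrt(2231 - (37 + 1089 + 1584)) = 1788 - sqrt(2231 - 1*2710) = 1788 - sqrt(2231 - 2710) = 1788 - sqrt(-479) = 1788 - I*sqrt(479)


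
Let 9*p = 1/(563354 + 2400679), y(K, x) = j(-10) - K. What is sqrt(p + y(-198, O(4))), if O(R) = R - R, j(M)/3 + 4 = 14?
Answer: sqrt(222565787872181)/988011 ≈ 15.100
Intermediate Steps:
j(M) = 30 (j(M) = -12 + 3*14 = -12 + 42 = 30)
O(R) = 0
y(K, x) = 30 - K
p = 1/26676297 (p = 1/(9*(563354 + 2400679)) = (1/9)/2964033 = (1/9)*(1/2964033) = 1/26676297 ≈ 3.7486e-8)
sqrt(p + y(-198, O(4))) = sqrt(1/26676297 + (30 - 1*(-198))) = sqrt(1/26676297 + (30 + 198)) = sqrt(1/26676297 + 228) = sqrt(6082195717/26676297) = sqrt(222565787872181)/988011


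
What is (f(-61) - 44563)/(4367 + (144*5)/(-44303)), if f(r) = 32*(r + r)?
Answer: -2147233501/193470481 ≈ -11.099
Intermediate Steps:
f(r) = 64*r (f(r) = 32*(2*r) = 64*r)
(f(-61) - 44563)/(4367 + (144*5)/(-44303)) = (64*(-61) - 44563)/(4367 + (144*5)/(-44303)) = (-3904 - 44563)/(4367 + 720*(-1/44303)) = -48467/(4367 - 720/44303) = -48467/193470481/44303 = -48467*44303/193470481 = -2147233501/193470481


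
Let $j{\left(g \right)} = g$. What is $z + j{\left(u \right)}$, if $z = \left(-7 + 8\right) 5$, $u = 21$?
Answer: $26$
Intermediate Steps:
$z = 5$ ($z = 1 \cdot 5 = 5$)
$z + j{\left(u \right)} = 5 + 21 = 26$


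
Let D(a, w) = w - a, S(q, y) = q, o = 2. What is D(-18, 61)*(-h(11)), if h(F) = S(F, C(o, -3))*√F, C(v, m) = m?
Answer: -869*√11 ≈ -2882.1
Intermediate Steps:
h(F) = F^(3/2) (h(F) = F*√F = F^(3/2))
D(-18, 61)*(-h(11)) = (61 - 1*(-18))*(-11^(3/2)) = (61 + 18)*(-11*√11) = 79*(-11*√11) = -869*√11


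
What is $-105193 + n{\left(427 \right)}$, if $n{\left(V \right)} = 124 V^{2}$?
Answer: $22503603$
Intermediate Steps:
$-105193 + n{\left(427 \right)} = -105193 + 124 \cdot 427^{2} = -105193 + 124 \cdot 182329 = -105193 + 22608796 = 22503603$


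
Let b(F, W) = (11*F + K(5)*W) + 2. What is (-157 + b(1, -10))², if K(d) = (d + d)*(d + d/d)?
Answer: 553536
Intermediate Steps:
K(d) = 2*d*(1 + d) (K(d) = (2*d)*(d + 1) = (2*d)*(1 + d) = 2*d*(1 + d))
b(F, W) = 2 + 11*F + 60*W (b(F, W) = (11*F + (2*5*(1 + 5))*W) + 2 = (11*F + (2*5*6)*W) + 2 = (11*F + 60*W) + 2 = 2 + 11*F + 60*W)
(-157 + b(1, -10))² = (-157 + (2 + 11*1 + 60*(-10)))² = (-157 + (2 + 11 - 600))² = (-157 - 587)² = (-744)² = 553536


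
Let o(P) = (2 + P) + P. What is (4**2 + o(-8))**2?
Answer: 4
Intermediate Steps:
o(P) = 2 + 2*P
(4**2 + o(-8))**2 = (4**2 + (2 + 2*(-8)))**2 = (16 + (2 - 16))**2 = (16 - 14)**2 = 2**2 = 4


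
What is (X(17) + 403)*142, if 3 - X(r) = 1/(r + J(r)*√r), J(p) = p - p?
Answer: 979942/17 ≈ 57644.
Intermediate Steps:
J(p) = 0
X(r) = 3 - 1/r (X(r) = 3 - 1/(r + 0*√r) = 3 - 1/(r + 0) = 3 - 1/r)
(X(17) + 403)*142 = ((3 - 1/17) + 403)*142 = (50/17 + 403)*142 = (6901/17)*142 = 979942/17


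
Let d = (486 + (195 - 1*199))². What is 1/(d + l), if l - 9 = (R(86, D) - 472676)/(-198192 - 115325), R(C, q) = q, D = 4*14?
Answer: 313517/72840817781 ≈ 4.3041e-6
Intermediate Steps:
D = 56
l = 3294273/313517 (l = 9 + (56 - 472676)/(-198192 - 115325) = 9 - 472620/(-313517) = 9 - 472620*(-1/313517) = 9 + 472620/313517 = 3294273/313517 ≈ 10.507)
d = 232324 (d = (486 + (195 - 199))² = (486 - 4)² = 482² = 232324)
1/(d + l) = 1/(232324 + 3294273/313517) = 1/(72840817781/313517) = 313517/72840817781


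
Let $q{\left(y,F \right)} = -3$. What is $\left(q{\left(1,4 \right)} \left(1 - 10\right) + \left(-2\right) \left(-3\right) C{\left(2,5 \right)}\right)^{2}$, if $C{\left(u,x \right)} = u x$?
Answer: $7569$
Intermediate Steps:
$\left(q{\left(1,4 \right)} \left(1 - 10\right) + \left(-2\right) \left(-3\right) C{\left(2,5 \right)}\right)^{2} = \left(- 3 \left(1 - 10\right) + \left(-2\right) \left(-3\right) 2 \cdot 5\right)^{2} = \left(\left(-3\right) \left(-9\right) + 6 \cdot 10\right)^{2} = \left(27 + 60\right)^{2} = 87^{2} = 7569$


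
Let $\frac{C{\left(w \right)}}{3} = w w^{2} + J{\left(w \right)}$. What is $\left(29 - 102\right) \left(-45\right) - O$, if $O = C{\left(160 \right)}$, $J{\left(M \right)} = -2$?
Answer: $-12284709$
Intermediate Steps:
$C{\left(w \right)} = -6 + 3 w^{3}$ ($C{\left(w \right)} = 3 \left(w w^{2} - 2\right) = 3 \left(w^{3} - 2\right) = 3 \left(-2 + w^{3}\right) = -6 + 3 w^{3}$)
$O = 12287994$ ($O = -6 + 3 \cdot 160^{3} = -6 + 3 \cdot 4096000 = -6 + 12288000 = 12287994$)
$\left(29 - 102\right) \left(-45\right) - O = \left(29 - 102\right) \left(-45\right) - 12287994 = \left(-73\right) \left(-45\right) - 12287994 = 3285 - 12287994 = -12284709$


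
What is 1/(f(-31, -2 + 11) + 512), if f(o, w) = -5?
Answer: 1/507 ≈ 0.0019724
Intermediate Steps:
1/(f(-31, -2 + 11) + 512) = 1/(-5 + 512) = 1/507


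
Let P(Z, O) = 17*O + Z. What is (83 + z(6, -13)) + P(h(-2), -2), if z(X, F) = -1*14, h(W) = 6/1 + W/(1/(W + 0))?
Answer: 45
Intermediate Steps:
h(W) = 6 + W² (h(W) = 6*1 + W/(1/W) = 6 + W*W = 6 + W²)
z(X, F) = -14
P(Z, O) = Z + 17*O
(83 + z(6, -13)) + P(h(-2), -2) = (83 - 14) + ((6 + (-2)²) + 17*(-2)) = 69 + ((6 + 4) - 34) = 69 + (10 - 34) = 69 - 24 = 45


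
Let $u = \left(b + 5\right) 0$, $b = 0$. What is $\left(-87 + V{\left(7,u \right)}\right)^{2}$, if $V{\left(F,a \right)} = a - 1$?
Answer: $7744$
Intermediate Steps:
$u = 0$ ($u = \left(0 + 5\right) 0 = 5 \cdot 0 = 0$)
$V{\left(F,a \right)} = -1 + a$
$\left(-87 + V{\left(7,u \right)}\right)^{2} = \left(-87 + \left(-1 + 0\right)\right)^{2} = \left(-87 - 1\right)^{2} = \left(-88\right)^{2} = 7744$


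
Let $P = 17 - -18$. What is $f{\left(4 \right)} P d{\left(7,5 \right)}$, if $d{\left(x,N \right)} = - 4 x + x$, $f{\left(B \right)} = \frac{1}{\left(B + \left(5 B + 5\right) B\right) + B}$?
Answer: $- \frac{245}{36} \approx -6.8056$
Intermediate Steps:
$f{\left(B \right)} = \frac{1}{2 B + B \left(5 + 5 B\right)}$ ($f{\left(B \right)} = \frac{1}{\left(B + \left(5 + 5 B\right) B\right) + B} = \frac{1}{\left(B + B \left(5 + 5 B\right)\right) + B} = \frac{1}{2 B + B \left(5 + 5 B\right)}$)
$P = 35$ ($P = 17 + 18 = 35$)
$d{\left(x,N \right)} = - 3 x$
$f{\left(4 \right)} P d{\left(7,5 \right)} = \frac{1}{4 \left(7 + 5 \cdot 4\right)} 35 \left(\left(-3\right) 7\right) = \frac{1}{4 \left(7 + 20\right)} 35 \left(-21\right) = \frac{1}{4 \cdot 27} \cdot 35 \left(-21\right) = \frac{1}{4} \cdot \frac{1}{27} \cdot 35 \left(-21\right) = \frac{1}{108} \cdot 35 \left(-21\right) = \frac{35}{108} \left(-21\right) = - \frac{245}{36}$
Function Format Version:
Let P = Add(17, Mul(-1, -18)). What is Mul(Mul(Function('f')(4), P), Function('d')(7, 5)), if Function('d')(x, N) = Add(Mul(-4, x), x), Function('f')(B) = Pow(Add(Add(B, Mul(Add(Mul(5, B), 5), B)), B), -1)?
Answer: Rational(-245, 36) ≈ -6.8056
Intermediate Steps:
Function('f')(B) = Pow(Add(Mul(2, B), Mul(B, Add(5, Mul(5, B)))), -1) (Function('f')(B) = Pow(Add(Add(B, Mul(Add(5, Mul(5, B)), B)), B), -1) = Pow(Add(Add(B, Mul(B, Add(5, Mul(5, B)))), B), -1) = Pow(Add(Mul(2, B), Mul(B, Add(5, Mul(5, B)))), -1))
P = 35 (P = Add(17, 18) = 35)
Function('d')(x, N) = Mul(-3, x)
Mul(Mul(Function('f')(4), P), Function('d')(7, 5)) = Mul(Mul(Mul(Pow(4, -1), Pow(Add(7, Mul(5, 4)), -1)), 35), Mul(-3, 7)) = Mul(Mul(Mul(Rational(1, 4), Pow(Add(7, 20), -1)), 35), -21) = Mul(Mul(Mul(Rational(1, 4), Pow(27, -1)), 35), -21) = Mul(Mul(Mul(Rational(1, 4), Rational(1, 27)), 35), -21) = Mul(Mul(Rational(1, 108), 35), -21) = Mul(Rational(35, 108), -21) = Rational(-245, 36)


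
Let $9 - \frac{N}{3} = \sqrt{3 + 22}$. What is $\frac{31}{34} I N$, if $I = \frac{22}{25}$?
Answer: $\frac{4092}{425} \approx 9.6282$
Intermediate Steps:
$I = \frac{22}{25}$ ($I = 22 \cdot \frac{1}{25} = \frac{22}{25} \approx 0.88$)
$N = 12$ ($N = 27 - 3 \sqrt{3 + 22} = 27 - 3 \sqrt{25} = 27 - 15 = 12$)
$\frac{31}{34} I N = \frac{31}{34} \cdot \frac{22}{25} \cdot 12 = \frac{341}{425} \cdot 12 = \frac{4092}{425}$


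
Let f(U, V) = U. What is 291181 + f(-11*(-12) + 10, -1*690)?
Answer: 291323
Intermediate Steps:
291181 + f(-11*(-12) + 10, -1*690) = 291181 + (-11*(-12) + 10) = 291181 + (132 + 10) = 291181 + 142 = 291323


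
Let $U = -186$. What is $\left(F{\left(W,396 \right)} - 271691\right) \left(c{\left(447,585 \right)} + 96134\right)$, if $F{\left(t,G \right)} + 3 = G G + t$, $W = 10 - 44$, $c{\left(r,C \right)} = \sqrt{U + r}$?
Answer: $-11046950208 - 344736 \sqrt{29} \approx -1.1049 \cdot 10^{10}$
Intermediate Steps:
$c{\left(r,C \right)} = \sqrt{-186 + r}$
$W = -34$ ($W = 10 - 44 = -34$)
$F{\left(t,G \right)} = -3 + t + G^{2}$ ($F{\left(t,G \right)} = -3 + \left(G G + t\right) = -3 + \left(G^{2} + t\right) = -3 + \left(t + G^{2}\right) = -3 + t + G^{2}$)
$\left(F{\left(W,396 \right)} - 271691\right) \left(c{\left(447,585 \right)} + 96134\right) = \left(\left(-3 - 34 + 396^{2}\right) - 271691\right) \left(\sqrt{-186 + 447} + 96134\right) = \left(\left(-3 - 34 + 156816\right) - 271691\right) \left(\sqrt{261} + 96134\right) = \left(156779 - 271691\right) \left(3 \sqrt{29} + 96134\right) = - 114912 \left(96134 + 3 \sqrt{29}\right) = -11046950208 - 344736 \sqrt{29}$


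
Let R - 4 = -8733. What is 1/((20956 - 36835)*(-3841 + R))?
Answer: 1/199599030 ≈ 5.0100e-9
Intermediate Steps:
R = -8729 (R = 4 - 8733 = -8729)
1/((20956 - 36835)*(-3841 + R)) = 1/((20956 - 36835)*(-3841 - 8729)) = 1/(-15879*(-12570)) = 1/199599030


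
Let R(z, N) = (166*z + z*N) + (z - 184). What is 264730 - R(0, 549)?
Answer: 264914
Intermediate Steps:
R(z, N) = -184 + 167*z + N*z (R(z, N) = (166*z + N*z) + (-184 + z) = -184 + 167*z + N*z)
264730 - R(0, 549) = 264730 - (-184 + 167*0 + 549*0) = 264730 - (-184 + 0 + 0) = 264730 - 1*(-184) = 264730 + 184 = 264914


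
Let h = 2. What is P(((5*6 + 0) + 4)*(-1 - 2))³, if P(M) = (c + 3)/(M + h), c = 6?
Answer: -729/1000000 ≈ -0.00072900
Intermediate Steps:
P(M) = 9/(2 + M) (P(M) = (6 + 3)/(M + 2) = 9/(2 + M))
P(((5*6 + 0) + 4)*(-1 - 2))³ = (9/(2 + ((5*6 + 0) + 4)*(-1 - 2)))³ = (9/(2 + ((30 + 0) + 4)*(-3)))³ = (9/(2 + (30 + 4)*(-3)))³ = (9/(2 + 34*(-3)))³ = (9/(2 - 102))³ = (9/(-100))³ = (9*(-1/100))³ = (-9/100)³ = -729/1000000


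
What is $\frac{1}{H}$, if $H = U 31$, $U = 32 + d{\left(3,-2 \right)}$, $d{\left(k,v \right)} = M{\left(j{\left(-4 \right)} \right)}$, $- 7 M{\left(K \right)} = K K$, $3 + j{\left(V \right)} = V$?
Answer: $\frac{1}{775} \approx 0.0012903$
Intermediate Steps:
$j{\left(V \right)} = -3 + V$
$M{\left(K \right)} = - \frac{K^{2}}{7}$ ($M{\left(K \right)} = - \frac{K K}{7} = - \frac{K^{2}}{7}$)
$d{\left(k,v \right)} = -7$ ($d{\left(k,v \right)} = - \frac{\left(-3 - 4\right)^{2}}{7} = - \frac{\left(-7\right)^{2}}{7} = \left(- \frac{1}{7}\right) 49 = -7$)
$U = 25$ ($U = 32 - 7 = 25$)
$H = 775$ ($H = 25 \cdot 31 = 775$)
$\frac{1}{H} = \frac{1}{775}$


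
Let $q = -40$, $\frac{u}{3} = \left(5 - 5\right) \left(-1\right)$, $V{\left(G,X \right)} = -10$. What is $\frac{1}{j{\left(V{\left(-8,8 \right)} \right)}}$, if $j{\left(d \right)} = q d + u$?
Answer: $\frac{1}{400} \approx 0.0025$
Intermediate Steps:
$u = 0$ ($u = 3 \left(5 - 5\right) \left(-1\right) = 3 \cdot 0 \left(-1\right) = 3 \cdot 0 = 0$)
$j{\left(d \right)} = - 40 d$ ($j{\left(d \right)} = - 40 d + 0 = - 40 d$)
$\frac{1}{j{\left(V{\left(-8,8 \right)} \right)}} = \frac{1}{\left(-40\right) \left(-10\right)} = \frac{1}{400}$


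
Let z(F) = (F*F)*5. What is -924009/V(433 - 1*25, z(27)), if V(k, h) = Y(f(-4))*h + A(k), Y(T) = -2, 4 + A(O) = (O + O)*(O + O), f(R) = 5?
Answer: -924009/658562 ≈ -1.4031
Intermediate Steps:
A(O) = -4 + 4*O² (A(O) = -4 + (O + O)*(O + O) = -4 + (2*O)*(2*O) = -4 + 4*O²)
z(F) = 5*F² (z(F) = F²*5 = 5*F²)
V(k, h) = -4 - 2*h + 4*k² (V(k, h) = -2*h + (-4 + 4*k²) = -4 - 2*h + 4*k²)
-924009/V(433 - 1*25, z(27)) = -924009/(-4 - 10*27² + 4*(433 - 1*25)²) = -924009/(-4 - 10*729 + 4*(433 - 25)²) = -924009/(-4 - 2*3645 + 4*408²) = -924009/(-4 - 7290 + 4*166464) = -924009/(-4 - 7290 + 665856) = -924009/658562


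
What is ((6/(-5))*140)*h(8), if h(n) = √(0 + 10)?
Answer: -168*√10 ≈ -531.26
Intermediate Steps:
h(n) = √10
((6/(-5))*140)*h(8) = ((6/(-5))*140)*√10 = ((6*(-⅕))*140)*√10 = (-6/5*140)*√10 = -168*√10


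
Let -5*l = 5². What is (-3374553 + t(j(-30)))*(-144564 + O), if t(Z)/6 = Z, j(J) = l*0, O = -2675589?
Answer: 9516755766609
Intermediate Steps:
l = -5 (l = -⅕*5² = -⅕*25 = -5)
j(J) = 0 (j(J) = -5*0 = 0)
t(Z) = 6*Z
(-3374553 + t(j(-30)))*(-144564 + O) = (-3374553 + 6*0)*(-144564 - 2675589) = (-3374553 + 0)*(-2820153) = -3374553*(-2820153) = 9516755766609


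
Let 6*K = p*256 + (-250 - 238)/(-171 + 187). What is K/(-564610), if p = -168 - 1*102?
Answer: 138301/6775320 ≈ 0.020412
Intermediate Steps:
p = -270 (p = -168 - 102 = -270)
K = -138301/12 (K = (-270*256 + (-250 - 238)/(-171 + 187))/6 = (-69120 - 488/16)/6 = (-69120 - 488*1/16)/6 = (-69120 - 61/2)/6 = (⅙)*(-138301/2) = -138301/12 ≈ -11525.)
K/(-564610) = -138301/12/(-564610) = -138301/12*(-1/564610) = 138301/6775320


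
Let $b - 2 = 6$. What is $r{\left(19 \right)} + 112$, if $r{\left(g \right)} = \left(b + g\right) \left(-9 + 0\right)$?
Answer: $-131$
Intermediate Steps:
$b = 8$ ($b = 2 + 6 = 8$)
$r{\left(g \right)} = -72 - 9 g$ ($r{\left(g \right)} = \left(8 + g\right) \left(-9 + 0\right) = \left(8 + g\right) \left(-9\right) = -72 - 9 g$)
$r{\left(19 \right)} + 112 = \left(-72 - 171\right) + 112 = -243 + 112 = -131$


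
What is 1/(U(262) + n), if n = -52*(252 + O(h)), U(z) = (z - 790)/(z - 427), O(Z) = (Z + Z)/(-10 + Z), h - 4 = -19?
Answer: -5/65816 ≈ -7.5969e-5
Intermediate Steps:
h = -15 (h = 4 - 19 = -15)
O(Z) = 2*Z/(-10 + Z) (O(Z) = (2*Z)/(-10 + Z) = 2*Z/(-10 + Z))
U(z) = (-790 + z)/(-427 + z)
n = -65832/5 (n = -52*(252 + 2*(-15)/(-10 - 15)) = -52*(252 + 2*(-15)/(-25)) = -52*(252 + 2*(-15)*(-1/25)) = -52*(252 + 6/5) = -52*1266/5 = -65832/5 ≈ -13166.)
1/(U(262) + n) = 1/((-790 + 262)/(-427 + 262) - 65832/5) = 1/(-528/(-165) - 65832/5) = 1/(-1/165*(-528) - 65832/5) = 1/(16/5 - 65832/5) = 1/(-65816/5) = -5/65816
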